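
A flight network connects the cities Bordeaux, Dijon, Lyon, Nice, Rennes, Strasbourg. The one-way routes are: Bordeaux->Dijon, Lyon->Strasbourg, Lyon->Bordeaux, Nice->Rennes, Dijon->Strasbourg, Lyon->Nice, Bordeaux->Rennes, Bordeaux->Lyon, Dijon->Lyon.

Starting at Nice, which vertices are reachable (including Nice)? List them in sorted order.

Nice, Rennes

Start at Nice.
Its neighbours: Rennes.
Nothing further is reachable.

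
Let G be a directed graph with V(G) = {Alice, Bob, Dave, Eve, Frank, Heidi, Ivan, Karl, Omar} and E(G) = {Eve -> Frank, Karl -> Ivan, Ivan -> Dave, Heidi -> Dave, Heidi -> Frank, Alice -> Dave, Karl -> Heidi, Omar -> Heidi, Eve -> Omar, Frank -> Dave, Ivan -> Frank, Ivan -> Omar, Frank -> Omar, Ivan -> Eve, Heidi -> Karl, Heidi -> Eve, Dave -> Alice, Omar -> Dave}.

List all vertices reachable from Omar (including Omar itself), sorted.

Alice, Dave, Eve, Frank, Heidi, Ivan, Karl, Omar

Start at Omar.
Its neighbours: Dave, Heidi.
Then their neighbours: Alice, Eve, Frank, Karl.
Then next layer: Ivan.
Nothing further is reachable.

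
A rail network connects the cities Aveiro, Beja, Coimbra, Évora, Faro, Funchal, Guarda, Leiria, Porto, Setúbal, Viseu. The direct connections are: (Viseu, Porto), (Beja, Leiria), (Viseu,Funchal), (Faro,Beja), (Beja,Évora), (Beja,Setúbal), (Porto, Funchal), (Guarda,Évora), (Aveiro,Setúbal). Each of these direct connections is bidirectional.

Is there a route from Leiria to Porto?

Explore from Leiria.
Distance 1: reach Beja.
Distance 2: reach Évora, Faro, Setúbal.
Distance 3: reach Aveiro, Guarda.
The search is exhausted without reaching Porto; it lies in a different component.

No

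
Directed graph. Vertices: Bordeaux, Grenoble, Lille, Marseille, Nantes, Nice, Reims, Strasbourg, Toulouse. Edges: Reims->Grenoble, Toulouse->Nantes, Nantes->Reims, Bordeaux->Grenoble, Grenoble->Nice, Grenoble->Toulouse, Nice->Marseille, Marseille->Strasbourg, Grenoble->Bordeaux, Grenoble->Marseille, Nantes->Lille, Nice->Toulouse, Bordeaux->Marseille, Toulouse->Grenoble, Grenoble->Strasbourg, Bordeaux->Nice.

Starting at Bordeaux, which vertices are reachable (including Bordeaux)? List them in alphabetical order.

Bordeaux, Grenoble, Lille, Marseille, Nantes, Nice, Reims, Strasbourg, Toulouse

Start at Bordeaux.
Its neighbours: Grenoble, Marseille, Nice.
Then their neighbours: Strasbourg, Toulouse.
Then next layer: Nantes.
Then next layer: Lille, Reims.
Every vertex is now reached.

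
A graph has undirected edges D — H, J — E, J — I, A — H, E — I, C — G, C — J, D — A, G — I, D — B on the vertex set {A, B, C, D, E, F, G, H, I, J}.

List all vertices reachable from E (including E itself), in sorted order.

Start at E.
Its neighbours: I, J.
Then their neighbours: C, G.
Nothing further is reachable.

C, E, G, I, J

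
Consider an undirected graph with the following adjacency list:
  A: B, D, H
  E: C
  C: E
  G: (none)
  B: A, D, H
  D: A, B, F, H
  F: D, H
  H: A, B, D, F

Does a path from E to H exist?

No

Explore from E.
Distance 1: reach C.
The search is exhausted without reaching H; it lies in a different component.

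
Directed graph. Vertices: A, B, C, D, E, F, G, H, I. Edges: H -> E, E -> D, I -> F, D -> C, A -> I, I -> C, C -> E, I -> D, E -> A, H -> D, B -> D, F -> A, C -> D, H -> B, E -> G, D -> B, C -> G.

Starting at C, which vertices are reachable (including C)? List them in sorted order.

A, B, C, D, E, F, G, I

Start at C.
Its neighbours: D, E, G.
Then their neighbours: A, B.
Then next layer: I.
Then next layer: F.
Nothing further is reachable.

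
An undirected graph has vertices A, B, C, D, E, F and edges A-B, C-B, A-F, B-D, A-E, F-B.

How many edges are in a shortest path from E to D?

Distance 0: E.
Distance 1: A.
Distance 2: B, F.
Distance 3: C, D — contains D.

3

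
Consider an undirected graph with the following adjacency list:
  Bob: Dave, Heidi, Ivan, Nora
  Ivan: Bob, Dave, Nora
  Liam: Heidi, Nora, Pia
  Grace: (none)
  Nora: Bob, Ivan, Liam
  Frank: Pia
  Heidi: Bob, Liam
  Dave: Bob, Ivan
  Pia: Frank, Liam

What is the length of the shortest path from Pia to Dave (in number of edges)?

Distance 0: Pia.
Distance 1: Frank, Liam.
Distance 2: Heidi, Nora.
Distance 3: Bob, Ivan.
Distance 4: Dave — contains Dave.

4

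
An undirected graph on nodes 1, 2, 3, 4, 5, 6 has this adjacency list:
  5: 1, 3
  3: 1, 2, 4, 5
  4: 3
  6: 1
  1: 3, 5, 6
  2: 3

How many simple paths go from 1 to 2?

1–3–2
1–5–3–2

2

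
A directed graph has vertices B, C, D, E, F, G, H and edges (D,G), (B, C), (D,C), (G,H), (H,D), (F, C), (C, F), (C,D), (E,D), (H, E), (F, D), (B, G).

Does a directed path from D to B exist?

No

Explore from D.
Distance 1: reach C, G.
Distance 2: reach F, H.
Distance 3: reach E.
The search from D is exhausted; no directed path reaches B.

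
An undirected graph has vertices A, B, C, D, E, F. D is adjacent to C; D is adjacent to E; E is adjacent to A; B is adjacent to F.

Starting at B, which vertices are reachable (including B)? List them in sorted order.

B, F

Start at B.
Its neighbours: F.
Nothing further is reachable.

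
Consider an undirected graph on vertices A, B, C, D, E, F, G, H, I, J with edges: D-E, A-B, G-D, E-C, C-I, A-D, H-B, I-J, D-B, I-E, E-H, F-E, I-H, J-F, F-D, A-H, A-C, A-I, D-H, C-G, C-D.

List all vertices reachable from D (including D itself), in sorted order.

Start at D.
Its neighbours: A, B, C, E, F, G, H.
Then their neighbours: I, J.
Every vertex is now reached.

A, B, C, D, E, F, G, H, I, J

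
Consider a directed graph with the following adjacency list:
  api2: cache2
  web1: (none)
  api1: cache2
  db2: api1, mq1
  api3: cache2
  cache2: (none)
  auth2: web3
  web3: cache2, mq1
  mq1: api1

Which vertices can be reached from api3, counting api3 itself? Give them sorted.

api3, cache2

Start at api3.
Its neighbours: cache2.
Nothing further is reachable.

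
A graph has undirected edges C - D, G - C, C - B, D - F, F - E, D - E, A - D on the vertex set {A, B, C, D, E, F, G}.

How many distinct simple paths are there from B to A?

B–C–D–A

1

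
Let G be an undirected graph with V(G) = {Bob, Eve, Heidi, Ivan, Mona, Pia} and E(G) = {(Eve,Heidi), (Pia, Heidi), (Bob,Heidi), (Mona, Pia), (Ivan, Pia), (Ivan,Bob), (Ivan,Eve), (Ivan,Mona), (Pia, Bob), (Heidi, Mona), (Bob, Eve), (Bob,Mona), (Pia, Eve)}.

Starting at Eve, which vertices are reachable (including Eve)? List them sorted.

Start at Eve.
Its neighbours: Bob, Heidi, Ivan, Pia.
Then their neighbours: Mona.
Every vertex is now reached.

Bob, Eve, Heidi, Ivan, Mona, Pia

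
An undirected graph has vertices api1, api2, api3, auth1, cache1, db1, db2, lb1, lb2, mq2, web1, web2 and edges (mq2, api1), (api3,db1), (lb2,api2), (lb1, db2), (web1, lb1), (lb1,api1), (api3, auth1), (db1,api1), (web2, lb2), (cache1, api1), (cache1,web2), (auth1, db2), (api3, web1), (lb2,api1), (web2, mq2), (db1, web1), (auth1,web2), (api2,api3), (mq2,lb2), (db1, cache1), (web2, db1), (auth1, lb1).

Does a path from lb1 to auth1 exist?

Yes

Explore from lb1.
Distance 1: reach api1, auth1, db2, web1.
Found auth1.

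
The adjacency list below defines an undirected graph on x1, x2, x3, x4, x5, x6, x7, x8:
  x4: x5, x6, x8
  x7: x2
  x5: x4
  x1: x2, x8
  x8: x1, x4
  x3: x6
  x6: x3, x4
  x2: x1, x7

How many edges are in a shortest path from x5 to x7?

5

Distance 0: x5.
Distance 1: x4.
Distance 2: x6, x8.
Distance 3: x1, x3.
Distance 4: x2.
Distance 5: x7 — contains x7.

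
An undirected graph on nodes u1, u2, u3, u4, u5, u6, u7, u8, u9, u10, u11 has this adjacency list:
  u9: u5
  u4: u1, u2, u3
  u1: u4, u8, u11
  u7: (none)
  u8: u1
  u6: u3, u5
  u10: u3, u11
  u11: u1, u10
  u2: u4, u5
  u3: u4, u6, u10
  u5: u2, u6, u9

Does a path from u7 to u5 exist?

u7 has no edges, so nothing is reachable from it.

No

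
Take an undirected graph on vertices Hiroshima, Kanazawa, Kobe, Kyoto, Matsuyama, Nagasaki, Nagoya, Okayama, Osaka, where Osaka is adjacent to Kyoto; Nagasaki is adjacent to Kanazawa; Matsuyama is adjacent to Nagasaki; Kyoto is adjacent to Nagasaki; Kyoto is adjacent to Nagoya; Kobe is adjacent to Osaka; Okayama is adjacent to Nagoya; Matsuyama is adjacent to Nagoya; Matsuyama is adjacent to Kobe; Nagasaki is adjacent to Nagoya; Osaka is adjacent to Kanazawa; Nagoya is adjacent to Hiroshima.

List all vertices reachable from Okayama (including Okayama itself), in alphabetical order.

Hiroshima, Kanazawa, Kobe, Kyoto, Matsuyama, Nagasaki, Nagoya, Okayama, Osaka

Start at Okayama.
Its neighbours: Nagoya.
Then their neighbours: Hiroshima, Kyoto, Matsuyama, Nagasaki.
Then next layer: Kanazawa, Kobe, Osaka.
Every vertex is now reached.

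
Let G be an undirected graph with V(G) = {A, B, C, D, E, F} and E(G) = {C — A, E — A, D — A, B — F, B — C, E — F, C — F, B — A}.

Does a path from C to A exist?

Yes

Explore from C.
Distance 1: reach A, B, F.
Found A.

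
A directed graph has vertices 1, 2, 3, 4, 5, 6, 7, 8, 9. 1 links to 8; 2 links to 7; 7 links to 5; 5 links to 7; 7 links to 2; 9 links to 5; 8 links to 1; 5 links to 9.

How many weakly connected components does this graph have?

From 1: component {1, 8}.
From 2: component {2, 5, 7, 9}.
From 3: component {3}.
From 4: component {4}.
From 6: component {6}.
That's 5 components.

5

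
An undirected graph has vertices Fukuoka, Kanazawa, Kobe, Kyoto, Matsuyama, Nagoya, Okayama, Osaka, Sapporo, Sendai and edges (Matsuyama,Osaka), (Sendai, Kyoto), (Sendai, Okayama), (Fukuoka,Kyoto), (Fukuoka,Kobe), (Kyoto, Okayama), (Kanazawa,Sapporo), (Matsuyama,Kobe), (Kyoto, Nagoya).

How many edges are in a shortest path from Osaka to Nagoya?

Distance 0: Osaka.
Distance 1: Matsuyama.
Distance 2: Kobe.
Distance 3: Fukuoka.
Distance 4: Kyoto.
Distance 5: Nagoya, Okayama, Sendai — contains Nagoya.

5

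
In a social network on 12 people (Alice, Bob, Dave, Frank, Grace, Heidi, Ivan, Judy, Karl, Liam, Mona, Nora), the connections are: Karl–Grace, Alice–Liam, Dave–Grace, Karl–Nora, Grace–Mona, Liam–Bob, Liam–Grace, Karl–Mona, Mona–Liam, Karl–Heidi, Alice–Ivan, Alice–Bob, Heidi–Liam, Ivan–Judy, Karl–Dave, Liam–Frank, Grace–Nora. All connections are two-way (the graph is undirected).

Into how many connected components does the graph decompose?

1

From Alice: component {Alice, Bob, Dave, Frank, Grace, Heidi, Ivan, Judy, Karl, Liam, Mona, Nora}.
That's 1 component.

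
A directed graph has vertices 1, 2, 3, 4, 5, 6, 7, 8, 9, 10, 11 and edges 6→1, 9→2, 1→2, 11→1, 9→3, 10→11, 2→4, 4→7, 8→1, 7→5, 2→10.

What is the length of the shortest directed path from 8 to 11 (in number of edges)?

4

Distance 0: 8.
Distance 1: 1.
Distance 2: 2.
Distance 3: 4, 10.
Distance 4: 7, 11 — contains 11.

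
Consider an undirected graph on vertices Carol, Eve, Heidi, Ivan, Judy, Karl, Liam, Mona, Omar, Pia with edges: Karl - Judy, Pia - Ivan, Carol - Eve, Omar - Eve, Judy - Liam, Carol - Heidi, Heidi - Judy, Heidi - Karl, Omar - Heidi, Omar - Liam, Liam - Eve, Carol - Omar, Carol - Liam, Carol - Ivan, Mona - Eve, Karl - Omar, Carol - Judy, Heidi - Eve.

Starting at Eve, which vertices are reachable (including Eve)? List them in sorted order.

Start at Eve.
Its neighbours: Carol, Heidi, Liam, Mona, Omar.
Then their neighbours: Ivan, Judy, Karl.
Then next layer: Pia.
Every vertex is now reached.

Carol, Eve, Heidi, Ivan, Judy, Karl, Liam, Mona, Omar, Pia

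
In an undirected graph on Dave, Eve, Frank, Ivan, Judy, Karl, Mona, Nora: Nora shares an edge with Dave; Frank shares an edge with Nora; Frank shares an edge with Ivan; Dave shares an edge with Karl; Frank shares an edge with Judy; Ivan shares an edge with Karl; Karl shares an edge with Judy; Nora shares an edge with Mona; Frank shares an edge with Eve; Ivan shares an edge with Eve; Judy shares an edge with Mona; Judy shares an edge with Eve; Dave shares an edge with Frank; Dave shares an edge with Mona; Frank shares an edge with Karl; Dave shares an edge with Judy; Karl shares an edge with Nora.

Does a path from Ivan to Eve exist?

Yes

Explore from Ivan.
Distance 1: reach Eve, Frank, Karl.
Found Eve.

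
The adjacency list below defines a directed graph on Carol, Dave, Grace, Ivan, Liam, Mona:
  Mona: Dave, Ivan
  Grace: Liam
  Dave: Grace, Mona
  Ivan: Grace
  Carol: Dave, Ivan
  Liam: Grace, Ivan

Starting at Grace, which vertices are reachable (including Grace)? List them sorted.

Start at Grace.
Its neighbours: Liam.
Then their neighbours: Ivan.
Nothing further is reachable.

Grace, Ivan, Liam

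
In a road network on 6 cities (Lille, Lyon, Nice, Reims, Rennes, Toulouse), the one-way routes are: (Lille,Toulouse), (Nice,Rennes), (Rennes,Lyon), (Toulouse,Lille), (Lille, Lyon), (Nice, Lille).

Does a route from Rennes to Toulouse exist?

Explore from Rennes.
Distance 1: reach Lyon.
The search from Rennes is exhausted; no directed path reaches Toulouse.

No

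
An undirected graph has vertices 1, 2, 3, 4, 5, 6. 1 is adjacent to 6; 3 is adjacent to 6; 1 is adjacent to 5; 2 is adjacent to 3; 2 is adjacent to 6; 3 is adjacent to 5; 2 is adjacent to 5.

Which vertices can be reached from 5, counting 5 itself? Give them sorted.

Start at 5.
Its neighbours: 1, 2, 3.
Then their neighbours: 6.
Nothing further is reachable.

1, 2, 3, 5, 6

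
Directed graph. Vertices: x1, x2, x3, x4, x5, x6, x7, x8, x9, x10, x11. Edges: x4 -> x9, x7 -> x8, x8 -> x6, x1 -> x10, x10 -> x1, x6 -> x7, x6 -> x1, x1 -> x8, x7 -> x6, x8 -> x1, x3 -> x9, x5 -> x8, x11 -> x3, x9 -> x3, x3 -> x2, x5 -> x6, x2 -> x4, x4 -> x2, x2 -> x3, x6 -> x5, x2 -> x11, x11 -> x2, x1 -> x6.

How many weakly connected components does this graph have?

From x1: component {x1, x5, x6, x7, x8, x10}.
From x2: component {x2, x3, x4, x9, x11}.
That's 2 components.

2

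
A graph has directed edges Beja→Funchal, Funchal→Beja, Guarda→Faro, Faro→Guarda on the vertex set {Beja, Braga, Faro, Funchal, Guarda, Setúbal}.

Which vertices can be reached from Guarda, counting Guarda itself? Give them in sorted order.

Faro, Guarda

Start at Guarda.
Its neighbours: Faro.
Nothing further is reachable.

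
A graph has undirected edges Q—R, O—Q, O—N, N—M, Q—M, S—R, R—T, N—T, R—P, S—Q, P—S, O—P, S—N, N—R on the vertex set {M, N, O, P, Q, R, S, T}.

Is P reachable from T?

Explore from T.
Distance 1: reach N, R.
Distance 2: reach M, O, P, Q, S.
Found P.

Yes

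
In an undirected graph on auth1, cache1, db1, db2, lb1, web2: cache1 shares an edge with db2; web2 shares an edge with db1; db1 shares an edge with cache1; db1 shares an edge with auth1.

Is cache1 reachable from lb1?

No

lb1 has no edges, so nothing is reachable from it.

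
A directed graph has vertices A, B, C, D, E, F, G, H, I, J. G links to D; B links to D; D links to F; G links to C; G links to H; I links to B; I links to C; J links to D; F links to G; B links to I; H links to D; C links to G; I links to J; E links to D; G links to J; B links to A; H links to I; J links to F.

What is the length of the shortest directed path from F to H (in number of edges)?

2

Distance 0: F.
Distance 1: G.
Distance 2: C, D, H, J — contains H.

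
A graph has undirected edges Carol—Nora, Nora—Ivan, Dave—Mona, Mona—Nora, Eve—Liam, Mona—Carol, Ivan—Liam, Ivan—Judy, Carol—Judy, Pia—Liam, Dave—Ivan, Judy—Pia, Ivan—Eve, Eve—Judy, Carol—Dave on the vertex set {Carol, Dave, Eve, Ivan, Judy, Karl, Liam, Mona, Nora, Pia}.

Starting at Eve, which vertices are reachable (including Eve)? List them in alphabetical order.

Start at Eve.
Its neighbours: Ivan, Judy, Liam.
Then their neighbours: Carol, Dave, Nora, Pia.
Then next layer: Mona.
Nothing further is reachable.

Carol, Dave, Eve, Ivan, Judy, Liam, Mona, Nora, Pia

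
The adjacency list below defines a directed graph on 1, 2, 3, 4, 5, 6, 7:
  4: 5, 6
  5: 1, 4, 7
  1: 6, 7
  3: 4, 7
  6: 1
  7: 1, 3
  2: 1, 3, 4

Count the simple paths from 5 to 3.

3

5→1→7→3
5→4→6→1→7→3
5→7→3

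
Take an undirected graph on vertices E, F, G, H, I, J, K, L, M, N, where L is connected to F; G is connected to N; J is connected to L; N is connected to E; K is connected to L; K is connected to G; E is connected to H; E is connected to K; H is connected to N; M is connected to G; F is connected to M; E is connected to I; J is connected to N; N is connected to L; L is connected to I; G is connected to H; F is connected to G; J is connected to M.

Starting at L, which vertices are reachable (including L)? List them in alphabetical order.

Start at L.
Its neighbours: F, I, J, K, N.
Then their neighbours: E, G, H, M.
Every vertex is now reached.

E, F, G, H, I, J, K, L, M, N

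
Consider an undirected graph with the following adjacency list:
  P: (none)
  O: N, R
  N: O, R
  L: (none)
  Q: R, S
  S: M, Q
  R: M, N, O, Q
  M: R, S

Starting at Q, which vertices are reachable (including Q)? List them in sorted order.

M, N, O, Q, R, S

Start at Q.
Its neighbours: R, S.
Then their neighbours: M, N, O.
Nothing further is reachable.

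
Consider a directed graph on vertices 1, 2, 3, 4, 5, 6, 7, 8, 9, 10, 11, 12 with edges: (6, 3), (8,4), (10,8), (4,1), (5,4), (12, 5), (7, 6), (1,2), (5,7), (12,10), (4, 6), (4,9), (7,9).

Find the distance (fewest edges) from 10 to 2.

Distance 0: 10.
Distance 1: 8.
Distance 2: 4.
Distance 3: 1, 6, 9.
Distance 4: 2, 3 — contains 2.

4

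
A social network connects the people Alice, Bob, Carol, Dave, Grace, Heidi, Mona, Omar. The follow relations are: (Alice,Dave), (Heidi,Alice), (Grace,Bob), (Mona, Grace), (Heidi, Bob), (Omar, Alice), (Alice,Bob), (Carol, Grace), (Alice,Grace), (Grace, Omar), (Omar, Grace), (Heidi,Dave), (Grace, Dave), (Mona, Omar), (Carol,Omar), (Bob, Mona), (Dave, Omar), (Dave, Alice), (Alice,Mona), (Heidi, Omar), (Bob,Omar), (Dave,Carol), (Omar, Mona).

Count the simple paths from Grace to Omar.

Grace→Bob→Mona→Omar
Grace→Bob→Omar
Grace→Dave→Alice→Bob→Mona→Omar
Grace→Dave→Alice→Bob→Omar
Grace→Dave→Alice→Mona→Omar
Grace→Dave→Carol→Omar
Grace→Dave→Omar
Grace→Omar

8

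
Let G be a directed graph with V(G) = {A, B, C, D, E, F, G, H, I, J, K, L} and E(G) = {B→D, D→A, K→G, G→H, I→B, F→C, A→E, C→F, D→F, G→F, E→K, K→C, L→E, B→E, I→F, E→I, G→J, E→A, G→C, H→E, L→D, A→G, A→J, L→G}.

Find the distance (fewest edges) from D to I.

Distance 0: D.
Distance 1: A, F.
Distance 2: C, E, G, J.
Distance 3: H, I, K — contains I.

3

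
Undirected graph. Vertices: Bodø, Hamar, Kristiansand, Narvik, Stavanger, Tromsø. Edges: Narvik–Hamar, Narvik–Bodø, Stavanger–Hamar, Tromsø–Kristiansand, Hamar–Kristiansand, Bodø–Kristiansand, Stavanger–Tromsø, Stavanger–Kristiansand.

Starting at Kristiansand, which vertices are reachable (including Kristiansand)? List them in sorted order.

Bodø, Hamar, Kristiansand, Narvik, Stavanger, Tromsø

Start at Kristiansand.
Its neighbours: Bodø, Hamar, Stavanger, Tromsø.
Then their neighbours: Narvik.
Every vertex is now reached.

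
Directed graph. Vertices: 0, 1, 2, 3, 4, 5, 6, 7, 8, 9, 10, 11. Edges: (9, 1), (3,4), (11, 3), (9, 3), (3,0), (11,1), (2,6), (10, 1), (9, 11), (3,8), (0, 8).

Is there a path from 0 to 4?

No

Explore from 0.
Distance 1: reach 8.
The search from 0 is exhausted; no directed path reaches 4.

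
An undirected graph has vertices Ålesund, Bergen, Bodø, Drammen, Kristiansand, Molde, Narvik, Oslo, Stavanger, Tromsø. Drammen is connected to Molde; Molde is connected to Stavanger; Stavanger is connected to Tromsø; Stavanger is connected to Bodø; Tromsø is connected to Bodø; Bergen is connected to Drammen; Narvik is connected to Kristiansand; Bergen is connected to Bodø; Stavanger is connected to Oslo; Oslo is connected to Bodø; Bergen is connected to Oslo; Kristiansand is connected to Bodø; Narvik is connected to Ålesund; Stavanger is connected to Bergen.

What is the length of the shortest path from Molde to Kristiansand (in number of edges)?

Distance 0: Molde.
Distance 1: Drammen, Stavanger.
Distance 2: Bergen, Bodø, Oslo, Tromsø.
Distance 3: Kristiansand — contains Kristiansand.

3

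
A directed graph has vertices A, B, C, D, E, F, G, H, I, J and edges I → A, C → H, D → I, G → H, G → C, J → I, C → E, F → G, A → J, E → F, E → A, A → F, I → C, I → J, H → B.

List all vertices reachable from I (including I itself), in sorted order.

A, B, C, E, F, G, H, I, J

Start at I.
Its neighbours: A, C, J.
Then their neighbours: E, F, H.
Then next layer: B, G.
Nothing further is reachable.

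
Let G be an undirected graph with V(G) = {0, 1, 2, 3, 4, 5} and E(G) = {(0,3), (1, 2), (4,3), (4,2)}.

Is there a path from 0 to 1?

Explore from 0.
Distance 1: reach 3.
Distance 2: reach 4.
Distance 3: reach 2.
Distance 4: reach 1.
Found 1.

Yes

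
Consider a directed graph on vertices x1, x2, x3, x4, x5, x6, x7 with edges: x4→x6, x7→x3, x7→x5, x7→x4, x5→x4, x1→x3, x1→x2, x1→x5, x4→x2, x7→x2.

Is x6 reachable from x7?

Explore from x7.
Distance 1: reach x2, x3, x4, x5.
Distance 2: reach x6.
Found x6.

Yes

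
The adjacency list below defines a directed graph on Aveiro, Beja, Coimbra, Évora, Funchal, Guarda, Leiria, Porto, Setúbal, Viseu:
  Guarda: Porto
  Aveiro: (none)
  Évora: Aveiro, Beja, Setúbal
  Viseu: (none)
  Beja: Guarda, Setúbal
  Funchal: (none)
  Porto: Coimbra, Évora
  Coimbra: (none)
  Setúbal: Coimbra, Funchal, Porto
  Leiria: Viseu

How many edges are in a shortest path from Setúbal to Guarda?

4

Distance 0: Setúbal.
Distance 1: Coimbra, Funchal, Porto.
Distance 2: Évora.
Distance 3: Aveiro, Beja.
Distance 4: Guarda — contains Guarda.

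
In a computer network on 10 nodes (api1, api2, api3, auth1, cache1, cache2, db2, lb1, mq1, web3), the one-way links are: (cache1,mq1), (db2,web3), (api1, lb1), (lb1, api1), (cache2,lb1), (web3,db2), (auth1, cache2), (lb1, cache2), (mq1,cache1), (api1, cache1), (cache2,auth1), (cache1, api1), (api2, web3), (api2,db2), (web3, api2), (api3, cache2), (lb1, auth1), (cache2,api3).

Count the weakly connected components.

2

From api1: component {api1, api3, auth1, cache1, cache2, lb1, mq1}.
From api2: component {api2, db2, web3}.
That's 2 components.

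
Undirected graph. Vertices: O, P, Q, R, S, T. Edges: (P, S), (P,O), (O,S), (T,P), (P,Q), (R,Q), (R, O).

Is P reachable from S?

Yes

Explore from S.
Distance 1: reach O, P.
Found P.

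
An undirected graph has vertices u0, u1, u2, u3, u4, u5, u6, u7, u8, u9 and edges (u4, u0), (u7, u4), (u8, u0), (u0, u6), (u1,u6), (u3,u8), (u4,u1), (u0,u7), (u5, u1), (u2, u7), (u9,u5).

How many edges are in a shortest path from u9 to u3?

6

Distance 0: u9.
Distance 1: u5.
Distance 2: u1.
Distance 3: u4, u6.
Distance 4: u0, u7.
Distance 5: u2, u8.
Distance 6: u3 — contains u3.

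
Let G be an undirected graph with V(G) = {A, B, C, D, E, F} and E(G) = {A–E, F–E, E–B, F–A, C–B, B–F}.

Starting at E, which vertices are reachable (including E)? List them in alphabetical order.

Start at E.
Its neighbours: A, B, F.
Then their neighbours: C.
Nothing further is reachable.

A, B, C, E, F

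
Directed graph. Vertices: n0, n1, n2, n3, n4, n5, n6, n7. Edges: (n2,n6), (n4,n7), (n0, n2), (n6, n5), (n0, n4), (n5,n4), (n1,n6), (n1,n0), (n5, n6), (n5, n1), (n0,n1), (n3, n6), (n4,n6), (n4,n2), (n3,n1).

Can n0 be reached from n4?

Explore from n4.
Distance 1: reach n2, n6, n7.
Distance 2: reach n5.
Distance 3: reach n1.
Distance 4: reach n0.
Found n0.

Yes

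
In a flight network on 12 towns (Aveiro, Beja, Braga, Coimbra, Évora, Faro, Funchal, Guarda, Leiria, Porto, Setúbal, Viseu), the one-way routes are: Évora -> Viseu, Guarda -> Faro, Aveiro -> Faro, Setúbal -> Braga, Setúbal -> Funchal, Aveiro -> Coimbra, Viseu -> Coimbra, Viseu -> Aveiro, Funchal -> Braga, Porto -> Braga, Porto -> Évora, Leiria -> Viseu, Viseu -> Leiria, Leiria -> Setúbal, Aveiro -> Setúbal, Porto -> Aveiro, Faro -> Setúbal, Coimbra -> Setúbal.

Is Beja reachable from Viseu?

No

Explore from Viseu.
Distance 1: reach Aveiro, Coimbra, Leiria.
Distance 2: reach Faro, Setúbal.
Distance 3: reach Braga, Funchal.
The search from Viseu is exhausted; no directed path reaches Beja.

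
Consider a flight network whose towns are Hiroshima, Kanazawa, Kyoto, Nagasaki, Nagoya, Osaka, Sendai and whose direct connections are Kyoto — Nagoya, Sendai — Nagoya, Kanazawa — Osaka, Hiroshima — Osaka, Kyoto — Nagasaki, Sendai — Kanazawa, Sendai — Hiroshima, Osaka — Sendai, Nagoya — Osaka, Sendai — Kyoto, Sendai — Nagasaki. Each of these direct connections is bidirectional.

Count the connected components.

From Hiroshima: component {Hiroshima, Kanazawa, Kyoto, Nagasaki, Nagoya, Osaka, Sendai}.
That's 1 component.

1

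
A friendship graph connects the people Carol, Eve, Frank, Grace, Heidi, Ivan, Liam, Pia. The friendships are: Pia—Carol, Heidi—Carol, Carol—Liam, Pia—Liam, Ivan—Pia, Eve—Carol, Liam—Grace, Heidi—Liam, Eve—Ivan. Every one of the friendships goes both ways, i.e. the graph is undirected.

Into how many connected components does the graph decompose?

From Carol: component {Carol, Eve, Grace, Heidi, Ivan, Liam, Pia}.
From Frank: component {Frank}.
That's 2 components.

2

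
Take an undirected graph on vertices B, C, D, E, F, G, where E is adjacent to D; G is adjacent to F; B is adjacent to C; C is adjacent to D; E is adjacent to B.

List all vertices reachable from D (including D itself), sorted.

B, C, D, E

Start at D.
Its neighbours: C, E.
Then their neighbours: B.
Nothing further is reachable.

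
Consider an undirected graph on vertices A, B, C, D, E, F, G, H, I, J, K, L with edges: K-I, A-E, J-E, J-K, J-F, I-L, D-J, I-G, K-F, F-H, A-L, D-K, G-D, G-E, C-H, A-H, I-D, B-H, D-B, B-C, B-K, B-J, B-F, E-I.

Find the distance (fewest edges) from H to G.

3

Distance 0: H.
Distance 1: A, B, C, F.
Distance 2: D, E, J, K, L.
Distance 3: G, I — contains G.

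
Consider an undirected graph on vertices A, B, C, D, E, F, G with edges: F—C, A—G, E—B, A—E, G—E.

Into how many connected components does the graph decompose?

3

From A: component {A, B, E, G}.
From C: component {C, F}.
From D: component {D}.
That's 3 components.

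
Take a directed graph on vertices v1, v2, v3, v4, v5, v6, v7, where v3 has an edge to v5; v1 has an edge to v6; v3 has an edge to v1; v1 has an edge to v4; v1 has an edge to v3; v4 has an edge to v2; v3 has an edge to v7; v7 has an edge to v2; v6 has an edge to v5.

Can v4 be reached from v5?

v5 has no outgoing edges, so nothing is reachable from it.

No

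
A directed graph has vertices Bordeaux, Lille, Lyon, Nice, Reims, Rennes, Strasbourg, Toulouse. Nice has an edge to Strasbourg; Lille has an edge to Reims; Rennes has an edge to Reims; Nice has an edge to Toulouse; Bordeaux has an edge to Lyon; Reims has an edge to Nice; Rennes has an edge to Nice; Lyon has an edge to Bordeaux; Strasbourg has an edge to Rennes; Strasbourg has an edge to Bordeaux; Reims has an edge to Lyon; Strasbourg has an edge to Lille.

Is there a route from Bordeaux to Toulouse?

Explore from Bordeaux.
Distance 1: reach Lyon.
The search from Bordeaux is exhausted; no directed path reaches Toulouse.

No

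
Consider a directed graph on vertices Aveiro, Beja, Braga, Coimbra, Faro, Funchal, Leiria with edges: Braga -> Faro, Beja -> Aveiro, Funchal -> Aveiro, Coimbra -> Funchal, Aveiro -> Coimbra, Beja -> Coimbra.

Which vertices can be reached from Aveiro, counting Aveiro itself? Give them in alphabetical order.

Aveiro, Coimbra, Funchal

Start at Aveiro.
Its neighbours: Coimbra.
Then their neighbours: Funchal.
Nothing further is reachable.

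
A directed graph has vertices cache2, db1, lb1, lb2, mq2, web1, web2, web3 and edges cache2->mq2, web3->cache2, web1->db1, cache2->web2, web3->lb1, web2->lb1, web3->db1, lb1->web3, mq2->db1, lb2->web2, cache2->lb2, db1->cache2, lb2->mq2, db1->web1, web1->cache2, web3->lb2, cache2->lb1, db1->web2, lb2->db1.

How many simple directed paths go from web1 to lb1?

10

web1→cache2→lb1
web1→cache2→lb2→db1→web2→lb1
web1→cache2→lb2→mq2→db1→web2→lb1
web1→cache2→lb2→web2→lb1
web1→cache2→mq2→db1→web2→lb1
web1→cache2→web2→lb1
web1→db1→cache2→lb1
web1→db1→cache2→lb2→web2→lb1
web1→db1→cache2→web2→lb1
web1→db1→web2→lb1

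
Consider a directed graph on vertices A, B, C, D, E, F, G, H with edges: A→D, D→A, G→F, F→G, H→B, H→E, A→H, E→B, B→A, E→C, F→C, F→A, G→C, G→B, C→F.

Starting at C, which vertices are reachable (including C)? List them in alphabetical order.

A, B, C, D, E, F, G, H

Start at C.
Its neighbours: F.
Then their neighbours: A, G.
Then next layer: B, D, H.
Then next layer: E.
Every vertex is now reached.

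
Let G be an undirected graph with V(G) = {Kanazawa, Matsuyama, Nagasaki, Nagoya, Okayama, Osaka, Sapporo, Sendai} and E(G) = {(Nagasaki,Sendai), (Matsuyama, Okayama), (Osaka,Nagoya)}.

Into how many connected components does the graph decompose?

5

From Kanazawa: component {Kanazawa}.
From Matsuyama: component {Matsuyama, Okayama}.
From Nagasaki: component {Nagasaki, Sendai}.
From Nagoya: component {Nagoya, Osaka}.
From Sapporo: component {Sapporo}.
That's 5 components.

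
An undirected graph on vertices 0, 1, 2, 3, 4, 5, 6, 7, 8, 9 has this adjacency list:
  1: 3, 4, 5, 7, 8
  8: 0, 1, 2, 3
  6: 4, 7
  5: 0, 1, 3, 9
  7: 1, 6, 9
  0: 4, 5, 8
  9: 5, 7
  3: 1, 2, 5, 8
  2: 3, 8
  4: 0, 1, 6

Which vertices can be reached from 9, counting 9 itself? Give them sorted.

0, 1, 2, 3, 4, 5, 6, 7, 8, 9

Start at 9.
Its neighbours: 5, 7.
Then their neighbours: 0, 1, 3, 6.
Then next layer: 2, 4, 8.
Every vertex is now reached.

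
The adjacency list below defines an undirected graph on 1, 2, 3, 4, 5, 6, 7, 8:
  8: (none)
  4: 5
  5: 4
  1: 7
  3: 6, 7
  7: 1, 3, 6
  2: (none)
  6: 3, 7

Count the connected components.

From 1: component {1, 3, 6, 7}.
From 2: component {2}.
From 4: component {4, 5}.
From 8: component {8}.
That's 4 components.

4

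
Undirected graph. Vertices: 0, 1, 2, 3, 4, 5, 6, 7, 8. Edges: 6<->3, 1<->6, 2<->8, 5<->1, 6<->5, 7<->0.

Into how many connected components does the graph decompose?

From 0: component {0, 7}.
From 1: component {1, 3, 5, 6}.
From 2: component {2, 8}.
From 4: component {4}.
That's 4 components.

4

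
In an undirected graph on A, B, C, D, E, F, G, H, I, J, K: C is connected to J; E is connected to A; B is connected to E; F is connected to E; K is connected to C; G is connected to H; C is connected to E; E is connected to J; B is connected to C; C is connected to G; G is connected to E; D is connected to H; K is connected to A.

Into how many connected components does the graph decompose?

2

From A: component {A, B, C, D, E, F, G, H, J, K}.
From I: component {I}.
That's 2 components.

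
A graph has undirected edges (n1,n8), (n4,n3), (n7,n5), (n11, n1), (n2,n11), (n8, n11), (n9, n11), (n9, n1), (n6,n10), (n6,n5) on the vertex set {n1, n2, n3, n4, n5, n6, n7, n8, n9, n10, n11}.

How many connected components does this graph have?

3

From n1: component {n1, n2, n8, n9, n11}.
From n3: component {n3, n4}.
From n5: component {n5, n6, n7, n10}.
That's 3 components.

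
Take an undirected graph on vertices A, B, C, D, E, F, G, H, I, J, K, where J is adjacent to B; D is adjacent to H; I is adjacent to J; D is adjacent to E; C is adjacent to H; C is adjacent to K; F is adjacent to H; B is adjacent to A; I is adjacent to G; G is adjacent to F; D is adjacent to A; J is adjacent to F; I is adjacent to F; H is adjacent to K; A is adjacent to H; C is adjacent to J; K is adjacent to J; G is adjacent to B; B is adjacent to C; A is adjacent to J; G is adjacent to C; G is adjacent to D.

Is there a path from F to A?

Explore from F.
Distance 1: reach G, H, I, J.
Distance 2: reach A, B, C, D, K.
Found A.

Yes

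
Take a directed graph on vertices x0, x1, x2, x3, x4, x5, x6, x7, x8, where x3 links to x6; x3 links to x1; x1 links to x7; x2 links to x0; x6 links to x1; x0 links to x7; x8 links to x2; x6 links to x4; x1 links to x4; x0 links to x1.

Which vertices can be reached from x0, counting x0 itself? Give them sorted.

x0, x1, x4, x7

Start at x0.
Its neighbours: x1, x7.
Then their neighbours: x4.
Nothing further is reachable.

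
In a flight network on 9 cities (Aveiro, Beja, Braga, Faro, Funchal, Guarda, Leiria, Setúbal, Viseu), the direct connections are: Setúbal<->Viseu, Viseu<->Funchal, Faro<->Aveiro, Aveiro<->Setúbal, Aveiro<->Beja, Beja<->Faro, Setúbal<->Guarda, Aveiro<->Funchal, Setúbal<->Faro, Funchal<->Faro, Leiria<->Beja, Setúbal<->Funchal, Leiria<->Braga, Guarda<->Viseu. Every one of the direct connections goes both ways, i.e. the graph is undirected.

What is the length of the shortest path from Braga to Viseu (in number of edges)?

5

Distance 0: Braga.
Distance 1: Leiria.
Distance 2: Beja.
Distance 3: Aveiro, Faro.
Distance 4: Funchal, Setúbal.
Distance 5: Guarda, Viseu — contains Viseu.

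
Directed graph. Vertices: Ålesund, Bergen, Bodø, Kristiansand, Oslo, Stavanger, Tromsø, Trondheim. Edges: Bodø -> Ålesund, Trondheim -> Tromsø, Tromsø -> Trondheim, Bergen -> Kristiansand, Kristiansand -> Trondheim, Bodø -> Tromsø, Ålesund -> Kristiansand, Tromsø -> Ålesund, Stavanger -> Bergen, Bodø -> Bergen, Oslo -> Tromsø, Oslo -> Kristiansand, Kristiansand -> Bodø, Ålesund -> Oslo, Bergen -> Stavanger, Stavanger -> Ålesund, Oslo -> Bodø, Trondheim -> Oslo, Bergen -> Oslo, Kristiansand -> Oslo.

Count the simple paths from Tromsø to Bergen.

7

Tromsø→Ålesund→Kristiansand→Bodø→Bergen
Tromsø→Ålesund→Kristiansand→Oslo→Bodø→Bergen
Tromsø→Ålesund→Kristiansand→Trondheim→Oslo→Bodø→Bergen
Tromsø→Ålesund→Oslo→Bodø→Bergen
Tromsø→Ålesund→Oslo→Kristiansand→Bodø→Bergen
Tromsø→Trondheim→Oslo→Bodø→Bergen
Tromsø→Trondheim→Oslo→Kristiansand→Bodø→Bergen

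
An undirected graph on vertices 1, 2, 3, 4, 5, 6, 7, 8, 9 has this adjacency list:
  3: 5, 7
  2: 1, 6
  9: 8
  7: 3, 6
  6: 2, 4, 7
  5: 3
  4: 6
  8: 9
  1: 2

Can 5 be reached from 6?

Yes

Explore from 6.
Distance 1: reach 2, 4, 7.
Distance 2: reach 1, 3.
Distance 3: reach 5.
Found 5.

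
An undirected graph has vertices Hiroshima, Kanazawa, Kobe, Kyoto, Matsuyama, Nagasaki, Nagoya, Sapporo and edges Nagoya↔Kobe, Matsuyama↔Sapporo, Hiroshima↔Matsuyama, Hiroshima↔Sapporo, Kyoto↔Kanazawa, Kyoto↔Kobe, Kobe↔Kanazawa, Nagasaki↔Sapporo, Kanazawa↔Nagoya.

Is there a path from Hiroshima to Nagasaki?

Explore from Hiroshima.
Distance 1: reach Matsuyama, Sapporo.
Distance 2: reach Nagasaki.
Found Nagasaki.

Yes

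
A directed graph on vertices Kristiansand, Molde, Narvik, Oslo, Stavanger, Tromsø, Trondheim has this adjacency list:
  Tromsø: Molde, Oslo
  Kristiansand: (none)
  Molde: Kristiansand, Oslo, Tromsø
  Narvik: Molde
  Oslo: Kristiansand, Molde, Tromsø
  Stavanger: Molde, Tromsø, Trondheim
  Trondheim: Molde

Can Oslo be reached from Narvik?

Explore from Narvik.
Distance 1: reach Molde.
Distance 2: reach Kristiansand, Oslo, Tromsø.
Found Oslo.

Yes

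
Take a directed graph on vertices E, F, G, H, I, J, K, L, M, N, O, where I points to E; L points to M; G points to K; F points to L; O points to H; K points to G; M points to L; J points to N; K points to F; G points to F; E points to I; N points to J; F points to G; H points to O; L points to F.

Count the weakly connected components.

4

From E: component {E, I}.
From F: component {F, G, K, L, M}.
From H: component {H, O}.
From J: component {J, N}.
That's 4 components.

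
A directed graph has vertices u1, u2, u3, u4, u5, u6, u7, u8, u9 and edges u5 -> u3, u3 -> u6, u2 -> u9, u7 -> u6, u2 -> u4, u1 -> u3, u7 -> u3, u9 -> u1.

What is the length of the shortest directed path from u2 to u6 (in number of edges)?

4

Distance 0: u2.
Distance 1: u4, u9.
Distance 2: u1.
Distance 3: u3.
Distance 4: u6 — contains u6.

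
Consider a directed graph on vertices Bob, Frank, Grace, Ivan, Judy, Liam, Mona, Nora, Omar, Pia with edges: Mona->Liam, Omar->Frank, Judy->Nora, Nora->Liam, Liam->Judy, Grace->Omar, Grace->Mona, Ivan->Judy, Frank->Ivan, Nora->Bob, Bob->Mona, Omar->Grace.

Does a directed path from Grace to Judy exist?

Yes

Explore from Grace.
Distance 1: reach Mona, Omar.
Distance 2: reach Frank, Liam.
Distance 3: reach Ivan, Judy.
Found Judy.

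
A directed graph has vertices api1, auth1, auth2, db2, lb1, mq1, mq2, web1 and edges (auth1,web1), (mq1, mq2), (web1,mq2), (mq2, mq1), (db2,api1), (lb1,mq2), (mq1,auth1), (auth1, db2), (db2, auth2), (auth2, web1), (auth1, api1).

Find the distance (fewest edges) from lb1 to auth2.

5

Distance 0: lb1.
Distance 1: mq2.
Distance 2: mq1.
Distance 3: auth1.
Distance 4: api1, db2, web1.
Distance 5: auth2 — contains auth2.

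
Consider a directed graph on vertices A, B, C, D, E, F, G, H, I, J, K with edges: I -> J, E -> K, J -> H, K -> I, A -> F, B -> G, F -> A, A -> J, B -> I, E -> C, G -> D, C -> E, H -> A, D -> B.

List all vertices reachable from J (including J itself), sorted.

Start at J.
Its neighbours: H.
Then their neighbours: A.
Then next layer: F.
Nothing further is reachable.

A, F, H, J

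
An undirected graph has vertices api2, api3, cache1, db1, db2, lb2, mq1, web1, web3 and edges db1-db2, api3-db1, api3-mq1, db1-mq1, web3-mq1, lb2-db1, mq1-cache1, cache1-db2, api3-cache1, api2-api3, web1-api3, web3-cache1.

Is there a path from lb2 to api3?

Yes

Explore from lb2.
Distance 1: reach db1.
Distance 2: reach api3, db2, mq1.
Found api3.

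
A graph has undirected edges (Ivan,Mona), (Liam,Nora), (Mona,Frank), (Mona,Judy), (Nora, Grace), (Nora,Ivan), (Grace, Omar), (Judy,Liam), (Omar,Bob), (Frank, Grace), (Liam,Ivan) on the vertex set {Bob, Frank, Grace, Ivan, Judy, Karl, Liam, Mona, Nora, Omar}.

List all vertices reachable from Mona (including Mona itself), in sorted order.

Bob, Frank, Grace, Ivan, Judy, Liam, Mona, Nora, Omar

Start at Mona.
Its neighbours: Frank, Ivan, Judy.
Then their neighbours: Grace, Liam, Nora.
Then next layer: Omar.
Then next layer: Bob.
Nothing further is reachable.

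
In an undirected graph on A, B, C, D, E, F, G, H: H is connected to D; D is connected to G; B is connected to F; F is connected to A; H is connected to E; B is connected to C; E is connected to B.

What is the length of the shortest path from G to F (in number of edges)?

Distance 0: G.
Distance 1: D.
Distance 2: H.
Distance 3: E.
Distance 4: B.
Distance 5: C, F — contains F.

5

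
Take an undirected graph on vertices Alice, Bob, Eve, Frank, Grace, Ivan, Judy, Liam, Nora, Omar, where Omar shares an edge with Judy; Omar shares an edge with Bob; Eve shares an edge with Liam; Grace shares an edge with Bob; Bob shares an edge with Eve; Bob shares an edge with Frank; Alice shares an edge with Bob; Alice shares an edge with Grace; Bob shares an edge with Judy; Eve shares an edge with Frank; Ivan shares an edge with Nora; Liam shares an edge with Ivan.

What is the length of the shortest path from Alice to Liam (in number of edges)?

Distance 0: Alice.
Distance 1: Bob, Grace.
Distance 2: Eve, Frank, Judy, Omar.
Distance 3: Liam — contains Liam.

3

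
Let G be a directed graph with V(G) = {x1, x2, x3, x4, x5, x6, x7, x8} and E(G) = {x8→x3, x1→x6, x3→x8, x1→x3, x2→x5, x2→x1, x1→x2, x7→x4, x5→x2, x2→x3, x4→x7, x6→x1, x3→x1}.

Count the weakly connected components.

2

From x1: component {x1, x2, x3, x5, x6, x8}.
From x4: component {x4, x7}.
That's 2 components.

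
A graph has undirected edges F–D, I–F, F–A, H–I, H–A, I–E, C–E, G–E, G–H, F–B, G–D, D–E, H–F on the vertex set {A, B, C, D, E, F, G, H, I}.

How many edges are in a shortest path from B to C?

Distance 0: B.
Distance 1: F.
Distance 2: A, D, H, I.
Distance 3: E, G.
Distance 4: C — contains C.

4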